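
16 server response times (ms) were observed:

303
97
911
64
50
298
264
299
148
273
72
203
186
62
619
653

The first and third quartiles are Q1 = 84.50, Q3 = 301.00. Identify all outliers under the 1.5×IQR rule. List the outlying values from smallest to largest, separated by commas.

653, 911

IQR = Q3 − Q1 = 301.00 − 84.50 = 216.50.
Lower fence = Q1 − 1.5·IQR = 84.50 − 324.75 = -240.25.
Upper fence = Q3 + 1.5·IQR = 301.00 + 324.75 = 625.75.
653 > 625.75 → outlier.
911 > 625.75 → outlier.
All remaining values lie within [-240.25, 625.75].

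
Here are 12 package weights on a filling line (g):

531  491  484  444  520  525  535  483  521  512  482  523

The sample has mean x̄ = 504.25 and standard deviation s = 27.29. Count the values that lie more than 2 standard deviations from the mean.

1

Cutoffs: x̄ ± 2s = [449.67, 558.83].
Outside the cutoffs: 444.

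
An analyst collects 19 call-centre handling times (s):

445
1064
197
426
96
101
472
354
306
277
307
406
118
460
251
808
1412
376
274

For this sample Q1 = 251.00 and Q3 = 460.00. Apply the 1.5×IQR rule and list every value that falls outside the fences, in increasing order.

IQR = Q3 − Q1 = 460.00 − 251.00 = 209.00.
Lower fence = Q1 − 1.5·IQR = 251.00 − 313.50 = -62.50.
Upper fence = Q3 + 1.5·IQR = 460.00 + 313.50 = 773.50.
808 > 773.50 → outlier.
1064 > 773.50 → outlier.
1412 > 773.50 → outlier.
All remaining values lie within [-62.50, 773.50].

808, 1064, 1412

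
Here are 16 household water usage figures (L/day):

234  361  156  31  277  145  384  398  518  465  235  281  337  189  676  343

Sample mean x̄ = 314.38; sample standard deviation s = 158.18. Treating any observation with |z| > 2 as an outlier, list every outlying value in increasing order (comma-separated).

676

Cutoffs at x̄ ± 2s: 314.38 ± 2·158.18 = [-1.98, 630.74].
676: z = 2.29, |z| > 2 → outlier.
Every other value lies within [-1.98, 630.74].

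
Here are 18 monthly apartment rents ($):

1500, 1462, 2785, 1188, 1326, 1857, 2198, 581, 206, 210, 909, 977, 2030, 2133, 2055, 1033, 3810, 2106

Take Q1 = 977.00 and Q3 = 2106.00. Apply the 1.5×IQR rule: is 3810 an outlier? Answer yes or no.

yes

IQR = Q3 − Q1 = 2106.00 − 977.00 = 1129.00.
Lower fence = Q1 − 1.5·IQR = 977.00 − 1693.50 = -716.50.
Upper fence = Q3 + 1.5·IQR = 2106.00 + 1693.50 = 3799.50.
3810 lies above the upper fence.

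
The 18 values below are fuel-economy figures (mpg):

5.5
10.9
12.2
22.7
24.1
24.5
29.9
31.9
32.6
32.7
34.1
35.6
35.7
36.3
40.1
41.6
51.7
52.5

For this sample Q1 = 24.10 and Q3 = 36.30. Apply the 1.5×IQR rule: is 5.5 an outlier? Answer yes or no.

yes

IQR = Q3 − Q1 = 36.30 − 24.10 = 12.20.
Lower fence = Q1 − 1.5·IQR = 24.10 − 18.30 = 5.80.
Upper fence = Q3 + 1.5·IQR = 36.30 + 18.30 = 54.60.
5.5 lies below the lower fence.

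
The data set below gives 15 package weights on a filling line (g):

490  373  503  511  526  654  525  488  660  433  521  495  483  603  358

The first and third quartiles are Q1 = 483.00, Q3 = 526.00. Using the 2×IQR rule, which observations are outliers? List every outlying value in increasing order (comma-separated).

IQR = Q3 − Q1 = 526.00 − 483.00 = 43.00.
Lower fence = Q1 − 2·IQR = 483.00 − 86.00 = 397.00.
Upper fence = Q3 + 2·IQR = 526.00 + 86.00 = 612.00.
358 < 397.00 → outlier.
373 < 397.00 → outlier.
654 > 612.00 → outlier.
660 > 612.00 → outlier.
All remaining values lie within [397.00, 612.00].

358, 373, 654, 660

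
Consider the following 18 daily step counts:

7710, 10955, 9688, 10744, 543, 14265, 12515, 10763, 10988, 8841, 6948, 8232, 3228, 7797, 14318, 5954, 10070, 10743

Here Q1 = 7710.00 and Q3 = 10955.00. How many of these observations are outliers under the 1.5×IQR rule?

1

IQR = 3245.00; fences at 7710.00 − 4867.50 = 2842.50 and 10955.00 + 4867.50 = 15822.50.
Outside the cutoffs: 543.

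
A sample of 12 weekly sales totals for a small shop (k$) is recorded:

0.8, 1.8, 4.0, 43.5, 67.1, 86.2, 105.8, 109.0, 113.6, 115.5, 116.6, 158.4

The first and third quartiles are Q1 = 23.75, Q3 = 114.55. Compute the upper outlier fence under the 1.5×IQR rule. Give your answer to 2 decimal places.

IQR = Q3 − Q1 = 114.55 − 23.75 = 90.80.
Lower fence = Q1 − 1.5·IQR = 23.75 − 136.20 = -112.45.
Upper fence = Q3 + 1.5·IQR = 114.55 + 136.20 = 250.75.

250.75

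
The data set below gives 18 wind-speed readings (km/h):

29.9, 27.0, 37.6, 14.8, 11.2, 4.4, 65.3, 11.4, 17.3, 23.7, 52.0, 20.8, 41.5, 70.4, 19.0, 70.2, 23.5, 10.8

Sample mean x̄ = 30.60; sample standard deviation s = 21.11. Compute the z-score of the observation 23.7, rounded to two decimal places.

-0.33

z = (23.7 − 30.60) / 21.11 = -0.33.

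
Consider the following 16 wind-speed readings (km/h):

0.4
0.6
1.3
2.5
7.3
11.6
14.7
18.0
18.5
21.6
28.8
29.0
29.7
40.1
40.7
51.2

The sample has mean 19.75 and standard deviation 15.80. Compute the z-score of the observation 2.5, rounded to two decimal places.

-1.09

z = (2.5 − 19.75) / 15.80 = -1.09.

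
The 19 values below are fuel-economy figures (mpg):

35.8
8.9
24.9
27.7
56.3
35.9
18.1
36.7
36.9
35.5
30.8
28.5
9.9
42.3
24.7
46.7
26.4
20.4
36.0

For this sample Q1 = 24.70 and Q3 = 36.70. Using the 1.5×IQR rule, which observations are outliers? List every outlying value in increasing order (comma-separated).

56.3

IQR = Q3 − Q1 = 36.70 − 24.70 = 12.00.
Lower fence = Q1 − 1.5·IQR = 24.70 − 18.00 = 6.70.
Upper fence = Q3 + 1.5·IQR = 36.70 + 18.00 = 54.70.
56.3 > 54.70 → outlier.
All remaining values lie within [6.70, 54.70].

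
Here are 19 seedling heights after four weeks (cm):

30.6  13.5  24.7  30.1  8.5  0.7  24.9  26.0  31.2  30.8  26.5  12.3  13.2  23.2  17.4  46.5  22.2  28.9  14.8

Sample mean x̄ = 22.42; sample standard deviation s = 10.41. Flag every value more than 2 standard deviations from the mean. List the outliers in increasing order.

Cutoffs at x̄ ± 2s: 22.42 ± 2·10.41 = [1.60, 43.24].
0.7: z = -2.09, |z| > 2 → outlier.
46.5: z = 2.31, |z| > 2 → outlier.
Every other value lies within [1.60, 43.24].

0.7, 46.5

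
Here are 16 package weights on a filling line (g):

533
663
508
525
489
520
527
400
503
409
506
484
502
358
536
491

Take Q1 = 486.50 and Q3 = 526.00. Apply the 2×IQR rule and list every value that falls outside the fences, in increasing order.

IQR = Q3 − Q1 = 526.00 − 486.50 = 39.50.
Lower fence = Q1 − 2·IQR = 486.50 − 79.00 = 407.50.
Upper fence = Q3 + 2·IQR = 526.00 + 79.00 = 605.00.
358 < 407.50 → outlier.
400 < 407.50 → outlier.
663 > 605.00 → outlier.
All remaining values lie within [407.50, 605.00].

358, 400, 663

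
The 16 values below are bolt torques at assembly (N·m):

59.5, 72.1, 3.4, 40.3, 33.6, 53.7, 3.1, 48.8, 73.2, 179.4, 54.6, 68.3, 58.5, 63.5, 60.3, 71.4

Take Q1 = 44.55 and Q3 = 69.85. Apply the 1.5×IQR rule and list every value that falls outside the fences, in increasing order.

3.1, 3.4, 179.4

IQR = Q3 − Q1 = 69.85 − 44.55 = 25.30.
Lower fence = Q1 − 1.5·IQR = 44.55 − 37.95 = 6.60.
Upper fence = Q3 + 1.5·IQR = 69.85 + 37.95 = 107.80.
3.1 < 6.60 → outlier.
3.4 < 6.60 → outlier.
179.4 > 107.80 → outlier.
All remaining values lie within [6.60, 107.80].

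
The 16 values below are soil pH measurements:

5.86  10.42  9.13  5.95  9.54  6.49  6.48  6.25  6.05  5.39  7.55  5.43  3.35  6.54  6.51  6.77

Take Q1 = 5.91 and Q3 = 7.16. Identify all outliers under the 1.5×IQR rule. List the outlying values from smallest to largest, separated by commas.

3.35, 9.13, 9.54, 10.42

IQR = Q3 − Q1 = 7.16 − 5.91 = 1.25.
Lower fence = Q1 − 1.5·IQR = 5.91 − 1.875 = 4.035.
Upper fence = Q3 + 1.5·IQR = 7.16 + 1.875 = 9.035.
3.35 < 4.035 → outlier.
9.13 > 9.035 → outlier.
9.54 > 9.035 → outlier.
10.42 > 9.035 → outlier.
All remaining values lie within [4.035, 9.035].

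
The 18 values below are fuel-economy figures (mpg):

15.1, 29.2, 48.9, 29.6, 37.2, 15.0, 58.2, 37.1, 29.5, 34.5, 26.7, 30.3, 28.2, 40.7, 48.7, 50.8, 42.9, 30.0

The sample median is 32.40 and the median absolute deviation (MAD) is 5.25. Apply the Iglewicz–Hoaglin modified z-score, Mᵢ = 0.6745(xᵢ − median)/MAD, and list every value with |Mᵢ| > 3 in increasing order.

|Mᵢ| > 3 ⇔ |xᵢ − 32.40| > 3·5.25/0.6745 = 23.35.
So outliers lie outside [9.05, 55.75].
58.2: M = 3.31 → outlier.

58.2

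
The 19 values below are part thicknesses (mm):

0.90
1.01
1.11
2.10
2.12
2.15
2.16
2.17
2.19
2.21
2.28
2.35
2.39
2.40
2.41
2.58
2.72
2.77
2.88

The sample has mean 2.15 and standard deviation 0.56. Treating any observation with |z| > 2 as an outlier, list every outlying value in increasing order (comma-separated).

Cutoffs at x̄ ± 2s: 2.15 ± 2·0.56 = [1.03, 3.27].
0.90: z = -2.23, |z| > 2 → outlier.
1.01: z = -2.04, |z| > 2 → outlier.
Every other value lies within [1.03, 3.27].

0.90, 1.01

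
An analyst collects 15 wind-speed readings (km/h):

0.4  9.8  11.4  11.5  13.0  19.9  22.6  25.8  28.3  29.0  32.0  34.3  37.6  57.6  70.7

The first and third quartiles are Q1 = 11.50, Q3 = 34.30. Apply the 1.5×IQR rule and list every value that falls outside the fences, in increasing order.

IQR = Q3 − Q1 = 34.30 − 11.50 = 22.80.
Lower fence = Q1 − 1.5·IQR = 11.50 − 34.20 = -22.70.
Upper fence = Q3 + 1.5·IQR = 34.30 + 34.20 = 68.50.
70.7 > 68.50 → outlier.
All remaining values lie within [-22.70, 68.50].

70.7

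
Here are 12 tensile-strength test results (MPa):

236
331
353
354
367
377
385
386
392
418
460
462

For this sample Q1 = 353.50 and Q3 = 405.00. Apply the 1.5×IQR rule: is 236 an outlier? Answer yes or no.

yes

IQR = Q3 − Q1 = 405.00 − 353.50 = 51.50.
Lower fence = Q1 − 1.5·IQR = 353.50 − 77.25 = 276.25.
Upper fence = Q3 + 1.5·IQR = 405.00 + 77.25 = 482.25.
236 lies below the lower fence.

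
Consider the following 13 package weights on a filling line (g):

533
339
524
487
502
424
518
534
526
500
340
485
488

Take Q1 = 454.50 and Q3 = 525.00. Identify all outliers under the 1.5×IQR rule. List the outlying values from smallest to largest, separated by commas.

IQR = Q3 − Q1 = 525.00 − 454.50 = 70.50.
Lower fence = Q1 − 1.5·IQR = 454.50 − 105.75 = 348.75.
Upper fence = Q3 + 1.5·IQR = 525.00 + 105.75 = 630.75.
339 < 348.75 → outlier.
340 < 348.75 → outlier.
All remaining values lie within [348.75, 630.75].

339, 340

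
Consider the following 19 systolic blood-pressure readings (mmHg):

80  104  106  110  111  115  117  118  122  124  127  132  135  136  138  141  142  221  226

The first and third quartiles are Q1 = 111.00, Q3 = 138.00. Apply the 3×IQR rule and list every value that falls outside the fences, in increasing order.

221, 226

IQR = Q3 − Q1 = 138.00 − 111.00 = 27.00.
Lower fence = Q1 − 3·IQR = 111.00 − 81.00 = 30.00.
Upper fence = Q3 + 3·IQR = 138.00 + 81.00 = 219.00.
221 > 219.00 → outlier.
226 > 219.00 → outlier.
All remaining values lie within [30.00, 219.00].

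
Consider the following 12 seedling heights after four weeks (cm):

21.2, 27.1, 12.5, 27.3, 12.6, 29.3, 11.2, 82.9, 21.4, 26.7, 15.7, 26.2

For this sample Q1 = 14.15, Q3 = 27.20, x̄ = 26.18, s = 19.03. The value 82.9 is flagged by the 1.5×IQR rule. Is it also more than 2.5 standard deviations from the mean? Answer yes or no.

yes

z = (82.9 − 26.18) / 19.03 = 2.98.
|z| = 2.98 > 2.5.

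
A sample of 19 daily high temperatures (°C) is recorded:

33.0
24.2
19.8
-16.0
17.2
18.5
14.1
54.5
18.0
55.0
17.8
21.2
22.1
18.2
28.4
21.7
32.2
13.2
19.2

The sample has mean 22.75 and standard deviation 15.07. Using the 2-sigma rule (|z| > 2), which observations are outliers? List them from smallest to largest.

Cutoffs at x̄ ± 2s: 22.75 ± 2·15.07 = [-7.39, 52.89].
-16.0: z = -2.57, |z| > 2 → outlier.
54.5: z = 2.11, |z| > 2 → outlier.
55.0: z = 2.14, |z| > 2 → outlier.
Every other value lies within [-7.39, 52.89].

-16.0, 54.5, 55.0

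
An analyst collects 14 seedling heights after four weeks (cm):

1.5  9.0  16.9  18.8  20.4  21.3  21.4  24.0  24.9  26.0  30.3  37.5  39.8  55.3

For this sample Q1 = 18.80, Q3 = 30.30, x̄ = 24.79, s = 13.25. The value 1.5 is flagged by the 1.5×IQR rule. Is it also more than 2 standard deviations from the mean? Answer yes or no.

no

z = (1.5 − 24.79) / 13.25 = -1.76.
|z| = 1.76 ≤ 2.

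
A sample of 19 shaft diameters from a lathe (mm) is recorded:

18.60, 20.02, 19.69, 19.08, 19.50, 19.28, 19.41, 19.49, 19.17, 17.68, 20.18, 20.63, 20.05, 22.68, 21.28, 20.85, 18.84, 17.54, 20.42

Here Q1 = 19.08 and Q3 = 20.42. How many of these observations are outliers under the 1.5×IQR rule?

IQR = 1.34; fences at 19.08 − 2.01 = 17.07 and 20.42 + 2.01 = 22.43.
Outside the cutoffs: 22.68.

1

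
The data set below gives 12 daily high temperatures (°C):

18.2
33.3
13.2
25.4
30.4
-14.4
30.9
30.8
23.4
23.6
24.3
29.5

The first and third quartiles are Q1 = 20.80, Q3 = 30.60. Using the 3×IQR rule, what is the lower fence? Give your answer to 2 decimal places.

-8.60

IQR = Q3 − Q1 = 30.60 − 20.80 = 9.80.
Lower fence = Q1 − 3·IQR = 20.80 − 29.40 = -8.60.
Upper fence = Q3 + 3·IQR = 30.60 + 29.40 = 60.00.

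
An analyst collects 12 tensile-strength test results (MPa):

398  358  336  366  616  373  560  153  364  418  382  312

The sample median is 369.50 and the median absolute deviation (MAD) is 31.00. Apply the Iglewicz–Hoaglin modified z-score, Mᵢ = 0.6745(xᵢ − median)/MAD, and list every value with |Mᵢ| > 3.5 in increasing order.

|Mᵢ| > 3.5 ⇔ |xᵢ − 369.50| > 3.5·31.00/0.6745 = 160.86.
So outliers lie outside [208.64, 530.36].
153: M = -4.71 → outlier.
560: M = 4.14 → outlier.
616: M = 5.36 → outlier.

153, 560, 616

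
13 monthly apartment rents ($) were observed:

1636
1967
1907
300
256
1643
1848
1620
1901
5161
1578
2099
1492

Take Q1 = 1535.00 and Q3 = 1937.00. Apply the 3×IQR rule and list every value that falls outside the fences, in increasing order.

256, 300, 5161

IQR = Q3 − Q1 = 1937.00 − 1535.00 = 402.00.
Lower fence = Q1 − 3·IQR = 1535.00 − 1206.00 = 329.00.
Upper fence = Q3 + 3·IQR = 1937.00 + 1206.00 = 3143.00.
256 < 329.00 → outlier.
300 < 329.00 → outlier.
5161 > 3143.00 → outlier.
All remaining values lie within [329.00, 3143.00].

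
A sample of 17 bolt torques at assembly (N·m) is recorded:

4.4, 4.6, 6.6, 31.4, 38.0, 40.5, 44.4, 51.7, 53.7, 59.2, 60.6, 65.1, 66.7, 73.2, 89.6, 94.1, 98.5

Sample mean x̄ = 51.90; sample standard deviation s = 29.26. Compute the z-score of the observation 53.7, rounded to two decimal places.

0.06

z = (53.7 − 51.90) / 29.26 = 0.06.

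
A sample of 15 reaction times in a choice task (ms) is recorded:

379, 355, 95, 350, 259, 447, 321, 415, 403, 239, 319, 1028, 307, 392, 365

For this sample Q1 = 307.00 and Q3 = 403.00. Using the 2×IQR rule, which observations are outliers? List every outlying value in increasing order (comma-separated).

IQR = Q3 − Q1 = 403.00 − 307.00 = 96.00.
Lower fence = Q1 − 2·IQR = 307.00 − 192.00 = 115.00.
Upper fence = Q3 + 2·IQR = 403.00 + 192.00 = 595.00.
95 < 115.00 → outlier.
1028 > 595.00 → outlier.
All remaining values lie within [115.00, 595.00].

95, 1028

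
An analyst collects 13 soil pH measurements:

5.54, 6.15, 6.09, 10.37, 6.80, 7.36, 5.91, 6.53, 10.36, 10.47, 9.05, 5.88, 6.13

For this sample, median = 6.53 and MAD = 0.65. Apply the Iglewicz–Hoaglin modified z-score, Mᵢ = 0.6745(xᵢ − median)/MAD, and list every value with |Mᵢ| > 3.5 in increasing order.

|Mᵢ| > 3.5 ⇔ |xᵢ − 6.53| > 3.5·0.65/0.6745 = 3.37.
So outliers lie outside [3.16, 9.90].
10.36: M = 3.97 → outlier.
10.37: M = 3.98 → outlier.
10.47: M = 4.09 → outlier.

10.36, 10.37, 10.47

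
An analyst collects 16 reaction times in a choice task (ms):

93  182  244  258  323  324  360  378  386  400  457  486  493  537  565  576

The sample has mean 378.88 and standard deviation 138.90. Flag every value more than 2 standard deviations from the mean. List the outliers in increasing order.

Cutoffs at x̄ ± 2s: 378.88 ± 2·138.90 = [101.08, 656.68].
93: z = -2.06, |z| > 2 → outlier.
Every other value lies within [101.08, 656.68].

93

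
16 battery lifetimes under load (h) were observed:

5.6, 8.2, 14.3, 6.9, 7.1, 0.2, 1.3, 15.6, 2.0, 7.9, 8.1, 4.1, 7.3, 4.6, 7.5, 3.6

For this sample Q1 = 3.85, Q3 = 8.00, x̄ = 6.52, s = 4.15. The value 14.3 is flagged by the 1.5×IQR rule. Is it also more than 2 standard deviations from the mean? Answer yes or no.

no

z = (14.3 − 6.52) / 4.15 = 1.87.
|z| = 1.87 ≤ 2.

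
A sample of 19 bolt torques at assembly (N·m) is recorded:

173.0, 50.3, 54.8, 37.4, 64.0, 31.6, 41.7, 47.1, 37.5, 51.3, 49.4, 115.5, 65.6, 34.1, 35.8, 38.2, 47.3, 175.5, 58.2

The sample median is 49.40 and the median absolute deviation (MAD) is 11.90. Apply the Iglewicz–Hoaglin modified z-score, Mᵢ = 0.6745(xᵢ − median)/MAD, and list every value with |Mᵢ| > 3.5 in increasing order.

115.5, 173.0, 175.5

|Mᵢ| > 3.5 ⇔ |xᵢ − 49.40| > 3.5·11.90/0.6745 = 61.75.
So outliers lie outside [-12.35, 111.15].
115.5: M = 3.75 → outlier.
173.0: M = 7.01 → outlier.
175.5: M = 7.15 → outlier.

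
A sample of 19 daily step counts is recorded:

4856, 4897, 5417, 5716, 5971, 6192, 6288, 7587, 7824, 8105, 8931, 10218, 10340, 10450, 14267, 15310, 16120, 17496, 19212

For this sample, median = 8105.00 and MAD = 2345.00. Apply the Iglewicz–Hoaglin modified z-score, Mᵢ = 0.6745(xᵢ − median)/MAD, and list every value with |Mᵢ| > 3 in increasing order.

|Mᵢ| > 3 ⇔ |xᵢ − 8105.00| > 3·2345.00/0.6745 = 10429.95.
So outliers lie outside [-2324.95, 18534.95].
19212: M = 3.19 → outlier.

19212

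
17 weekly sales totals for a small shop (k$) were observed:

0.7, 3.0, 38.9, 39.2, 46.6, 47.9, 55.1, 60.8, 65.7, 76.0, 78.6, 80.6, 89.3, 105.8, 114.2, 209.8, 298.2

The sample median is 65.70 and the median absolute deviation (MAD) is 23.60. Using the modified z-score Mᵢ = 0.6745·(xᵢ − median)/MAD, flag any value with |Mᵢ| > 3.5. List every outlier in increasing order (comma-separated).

|Mᵢ| > 3.5 ⇔ |xᵢ − 65.70| > 3.5·23.60/0.6745 = 122.46.
So outliers lie outside [-56.76, 188.16].
209.8: M = 4.12 → outlier.
298.2: M = 6.64 → outlier.

209.8, 298.2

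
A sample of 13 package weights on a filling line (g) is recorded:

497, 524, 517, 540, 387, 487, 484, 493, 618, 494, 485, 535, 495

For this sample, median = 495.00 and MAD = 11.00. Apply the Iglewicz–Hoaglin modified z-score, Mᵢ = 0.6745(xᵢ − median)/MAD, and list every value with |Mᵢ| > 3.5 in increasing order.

387, 618

|Mᵢ| > 3.5 ⇔ |xᵢ − 495.00| > 3.5·11.00/0.6745 = 57.08.
So outliers lie outside [437.92, 552.08].
387: M = -6.62 → outlier.
618: M = 7.54 → outlier.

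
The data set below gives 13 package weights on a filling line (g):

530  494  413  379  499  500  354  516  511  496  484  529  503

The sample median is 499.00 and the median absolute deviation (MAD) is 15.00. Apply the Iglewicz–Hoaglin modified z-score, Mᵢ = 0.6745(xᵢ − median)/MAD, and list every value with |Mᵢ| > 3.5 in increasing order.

354, 379, 413

|Mᵢ| > 3.5 ⇔ |xᵢ − 499.00| > 3.5·15.00/0.6745 = 77.84.
So outliers lie outside [421.16, 576.84].
354: M = -6.52 → outlier.
379: M = -5.40 → outlier.
413: M = -3.87 → outlier.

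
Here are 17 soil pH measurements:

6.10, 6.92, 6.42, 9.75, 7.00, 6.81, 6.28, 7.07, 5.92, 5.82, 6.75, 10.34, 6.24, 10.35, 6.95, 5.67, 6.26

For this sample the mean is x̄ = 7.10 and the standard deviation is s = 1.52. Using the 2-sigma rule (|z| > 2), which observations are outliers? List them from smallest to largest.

10.34, 10.35

Cutoffs at x̄ ± 2s: 7.10 ± 2·1.52 = [4.06, 10.14].
10.34: z = 2.13, |z| > 2 → outlier.
10.35: z = 2.14, |z| > 2 → outlier.
Every other value lies within [4.06, 10.14].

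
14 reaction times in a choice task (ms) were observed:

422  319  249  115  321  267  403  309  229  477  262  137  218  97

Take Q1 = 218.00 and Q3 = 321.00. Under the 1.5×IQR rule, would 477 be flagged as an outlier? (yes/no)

yes

IQR = Q3 − Q1 = 321.00 − 218.00 = 103.00.
Lower fence = Q1 − 1.5·IQR = 218.00 − 154.50 = 63.50.
Upper fence = Q3 + 1.5·IQR = 321.00 + 154.50 = 475.50.
477 lies above the upper fence.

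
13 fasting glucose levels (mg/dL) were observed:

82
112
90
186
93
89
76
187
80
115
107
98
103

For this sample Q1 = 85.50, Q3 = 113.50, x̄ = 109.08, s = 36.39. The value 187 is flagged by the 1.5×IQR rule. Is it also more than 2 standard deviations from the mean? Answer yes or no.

z = (187 − 109.08) / 36.39 = 2.14.
|z| = 2.14 > 2.

yes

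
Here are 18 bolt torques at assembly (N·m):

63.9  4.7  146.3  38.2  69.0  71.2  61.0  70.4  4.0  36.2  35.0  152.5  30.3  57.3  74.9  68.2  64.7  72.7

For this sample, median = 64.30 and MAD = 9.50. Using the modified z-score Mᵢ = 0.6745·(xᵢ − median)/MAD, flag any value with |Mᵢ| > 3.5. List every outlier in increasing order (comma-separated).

4.0, 4.7, 146.3, 152.5

|Mᵢ| > 3.5 ⇔ |xᵢ − 64.30| > 3.5·9.50/0.6745 = 49.30.
So outliers lie outside [15.00, 113.60].
4.0: M = -4.28 → outlier.
4.7: M = -4.23 → outlier.
146.3: M = 5.82 → outlier.
152.5: M = 6.26 → outlier.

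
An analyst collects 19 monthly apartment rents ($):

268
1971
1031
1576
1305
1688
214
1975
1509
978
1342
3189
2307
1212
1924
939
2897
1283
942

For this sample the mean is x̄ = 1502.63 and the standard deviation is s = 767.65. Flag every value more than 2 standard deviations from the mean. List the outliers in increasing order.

3189

Cutoffs at x̄ ± 2s: 1502.63 ± 2·767.65 = [-32.67, 3037.93].
3189: z = 2.20, |z| > 2 → outlier.
Every other value lies within [-32.67, 3037.93].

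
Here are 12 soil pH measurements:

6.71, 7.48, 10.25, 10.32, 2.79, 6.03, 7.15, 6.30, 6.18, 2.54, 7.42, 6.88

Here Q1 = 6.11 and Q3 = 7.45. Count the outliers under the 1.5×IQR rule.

4

IQR = 1.34; fences at 6.11 − 2.01 = 4.10 and 7.45 + 2.01 = 9.46.
Outside the cutoffs: 2.54, 2.79, 10.25, 10.32.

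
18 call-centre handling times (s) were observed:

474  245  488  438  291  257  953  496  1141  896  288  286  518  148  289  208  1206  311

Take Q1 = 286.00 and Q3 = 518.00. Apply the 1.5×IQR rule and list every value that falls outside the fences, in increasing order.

IQR = Q3 − Q1 = 518.00 − 286.00 = 232.00.
Lower fence = Q1 − 1.5·IQR = 286.00 − 348.00 = -62.00.
Upper fence = Q3 + 1.5·IQR = 518.00 + 348.00 = 866.00.
896 > 866.00 → outlier.
953 > 866.00 → outlier.
1141 > 866.00 → outlier.
1206 > 866.00 → outlier.
All remaining values lie within [-62.00, 866.00].

896, 953, 1141, 1206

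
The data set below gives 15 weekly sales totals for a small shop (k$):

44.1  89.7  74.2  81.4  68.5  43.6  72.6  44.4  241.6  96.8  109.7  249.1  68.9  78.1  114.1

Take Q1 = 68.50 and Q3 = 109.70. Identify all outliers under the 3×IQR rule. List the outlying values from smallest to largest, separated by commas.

IQR = Q3 − Q1 = 109.70 − 68.50 = 41.20.
Lower fence = Q1 − 3·IQR = 68.50 − 123.60 = -55.10.
Upper fence = Q3 + 3·IQR = 109.70 + 123.60 = 233.30.
241.6 > 233.30 → outlier.
249.1 > 233.30 → outlier.
All remaining values lie within [-55.10, 233.30].

241.6, 249.1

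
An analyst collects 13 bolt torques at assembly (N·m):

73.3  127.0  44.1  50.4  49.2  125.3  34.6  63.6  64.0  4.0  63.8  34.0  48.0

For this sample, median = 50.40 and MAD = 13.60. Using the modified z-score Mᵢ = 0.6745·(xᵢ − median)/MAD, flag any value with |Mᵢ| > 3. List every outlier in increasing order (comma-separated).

|Mᵢ| > 3 ⇔ |xᵢ − 50.40| > 3·13.60/0.6745 = 60.49.
So outliers lie outside [-10.09, 110.89].
125.3: M = 3.71 → outlier.
127.0: M = 3.80 → outlier.

125.3, 127.0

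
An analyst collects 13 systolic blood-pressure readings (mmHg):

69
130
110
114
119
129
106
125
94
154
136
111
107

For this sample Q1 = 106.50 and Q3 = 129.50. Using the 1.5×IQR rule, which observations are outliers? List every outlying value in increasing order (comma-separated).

IQR = Q3 − Q1 = 129.50 − 106.50 = 23.00.
Lower fence = Q1 − 1.5·IQR = 106.50 − 34.50 = 72.00.
Upper fence = Q3 + 1.5·IQR = 129.50 + 34.50 = 164.00.
69 < 72.00 → outlier.
All remaining values lie within [72.00, 164.00].

69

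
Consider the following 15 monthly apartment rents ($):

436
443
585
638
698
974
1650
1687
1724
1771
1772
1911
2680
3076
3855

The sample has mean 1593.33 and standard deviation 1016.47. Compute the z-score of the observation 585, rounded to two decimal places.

z = (585 − 1593.33) / 1016.47 = -0.99.

-0.99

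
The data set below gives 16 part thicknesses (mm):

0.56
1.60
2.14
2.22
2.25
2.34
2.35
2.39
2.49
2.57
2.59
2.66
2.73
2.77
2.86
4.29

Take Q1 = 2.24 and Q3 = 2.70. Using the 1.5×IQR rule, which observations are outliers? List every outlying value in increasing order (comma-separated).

0.56, 4.29

IQR = Q3 − Q1 = 2.70 − 2.24 = 0.46.
Lower fence = Q1 − 1.5·IQR = 2.24 − 0.69 = 1.55.
Upper fence = Q3 + 1.5·IQR = 2.70 + 0.69 = 3.39.
0.56 < 1.55 → outlier.
4.29 > 3.39 → outlier.
All remaining values lie within [1.55, 3.39].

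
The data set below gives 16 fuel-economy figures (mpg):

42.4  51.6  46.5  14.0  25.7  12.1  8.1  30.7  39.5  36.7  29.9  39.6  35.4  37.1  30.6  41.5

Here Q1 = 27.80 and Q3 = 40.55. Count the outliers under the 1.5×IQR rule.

IQR = 12.75; fences at 27.80 − 19.125 = 8.675 and 40.55 + 19.125 = 59.675.
Outside the cutoffs: 8.1.

1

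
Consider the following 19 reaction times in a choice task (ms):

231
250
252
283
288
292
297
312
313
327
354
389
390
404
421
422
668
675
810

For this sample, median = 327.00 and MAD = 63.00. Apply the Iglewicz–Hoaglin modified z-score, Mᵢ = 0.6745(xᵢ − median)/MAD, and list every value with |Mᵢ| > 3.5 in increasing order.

|Mᵢ| > 3.5 ⇔ |xᵢ − 327.00| > 3.5·63.00/0.6745 = 326.91.
So outliers lie outside [0.09, 653.91].
668: M = 3.65 → outlier.
675: M = 3.73 → outlier.
810: M = 5.17 → outlier.

668, 675, 810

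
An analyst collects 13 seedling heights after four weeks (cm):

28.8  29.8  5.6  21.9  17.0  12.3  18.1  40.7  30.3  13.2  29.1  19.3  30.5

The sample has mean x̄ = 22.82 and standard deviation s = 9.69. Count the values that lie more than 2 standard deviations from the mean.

Cutoffs: x̄ ± 2s = [3.44, 42.20].
Every value lies within the cutoffs.

0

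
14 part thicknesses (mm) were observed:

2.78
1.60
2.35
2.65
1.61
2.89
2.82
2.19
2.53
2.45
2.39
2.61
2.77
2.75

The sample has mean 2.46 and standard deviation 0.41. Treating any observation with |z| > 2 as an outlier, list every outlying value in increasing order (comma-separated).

1.60, 1.61

Cutoffs at x̄ ± 2s: 2.46 ± 2·0.41 = [1.64, 3.28].
1.60: z = -2.10, |z| > 2 → outlier.
1.61: z = -2.07, |z| > 2 → outlier.
Every other value lies within [1.64, 3.28].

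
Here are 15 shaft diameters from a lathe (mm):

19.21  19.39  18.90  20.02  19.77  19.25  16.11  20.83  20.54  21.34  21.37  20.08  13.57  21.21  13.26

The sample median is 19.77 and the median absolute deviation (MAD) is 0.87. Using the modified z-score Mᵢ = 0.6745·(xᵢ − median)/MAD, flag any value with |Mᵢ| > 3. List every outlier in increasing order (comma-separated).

13.26, 13.57

|Mᵢ| > 3 ⇔ |xᵢ − 19.77| > 3·0.87/0.6745 = 3.87.
So outliers lie outside [15.90, 23.64].
13.26: M = -5.05 → outlier.
13.57: M = -4.81 → outlier.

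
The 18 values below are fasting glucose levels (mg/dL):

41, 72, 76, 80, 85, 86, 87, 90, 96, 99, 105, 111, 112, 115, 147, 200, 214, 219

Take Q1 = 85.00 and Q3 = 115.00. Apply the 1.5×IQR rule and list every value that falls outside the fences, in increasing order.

200, 214, 219

IQR = Q3 − Q1 = 115.00 − 85.00 = 30.00.
Lower fence = Q1 − 1.5·IQR = 85.00 − 45.00 = 40.00.
Upper fence = Q3 + 1.5·IQR = 115.00 + 45.00 = 160.00.
200 > 160.00 → outlier.
214 > 160.00 → outlier.
219 > 160.00 → outlier.
All remaining values lie within [40.00, 160.00].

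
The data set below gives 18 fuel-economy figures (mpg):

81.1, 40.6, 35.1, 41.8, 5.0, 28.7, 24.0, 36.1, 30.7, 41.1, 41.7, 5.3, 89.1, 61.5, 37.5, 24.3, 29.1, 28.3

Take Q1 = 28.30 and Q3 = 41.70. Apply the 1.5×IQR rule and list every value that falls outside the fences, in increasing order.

IQR = Q3 − Q1 = 41.70 − 28.30 = 13.40.
Lower fence = Q1 − 1.5·IQR = 28.30 − 20.10 = 8.20.
Upper fence = Q3 + 1.5·IQR = 41.70 + 20.10 = 61.80.
5.0 < 8.20 → outlier.
5.3 < 8.20 → outlier.
81.1 > 61.80 → outlier.
89.1 > 61.80 → outlier.
All remaining values lie within [8.20, 61.80].

5.0, 5.3, 81.1, 89.1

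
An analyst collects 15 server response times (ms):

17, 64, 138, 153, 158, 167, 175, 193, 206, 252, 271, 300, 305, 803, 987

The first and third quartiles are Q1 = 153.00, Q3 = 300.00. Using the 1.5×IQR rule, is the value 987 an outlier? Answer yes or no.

yes

IQR = Q3 − Q1 = 300.00 − 153.00 = 147.00.
Lower fence = Q1 − 1.5·IQR = 153.00 − 220.50 = -67.50.
Upper fence = Q3 + 1.5·IQR = 300.00 + 220.50 = 520.50.
987 lies above the upper fence.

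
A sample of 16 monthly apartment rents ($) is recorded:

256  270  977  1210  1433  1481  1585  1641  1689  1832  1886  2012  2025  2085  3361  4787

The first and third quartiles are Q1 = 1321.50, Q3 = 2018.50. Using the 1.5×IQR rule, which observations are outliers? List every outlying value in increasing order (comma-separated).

256, 270, 3361, 4787

IQR = Q3 − Q1 = 2018.50 − 1321.50 = 697.00.
Lower fence = Q1 − 1.5·IQR = 1321.50 − 1045.50 = 276.00.
Upper fence = Q3 + 1.5·IQR = 2018.50 + 1045.50 = 3064.00.
256 < 276.00 → outlier.
270 < 276.00 → outlier.
3361 > 3064.00 → outlier.
4787 > 3064.00 → outlier.
All remaining values lie within [276.00, 3064.00].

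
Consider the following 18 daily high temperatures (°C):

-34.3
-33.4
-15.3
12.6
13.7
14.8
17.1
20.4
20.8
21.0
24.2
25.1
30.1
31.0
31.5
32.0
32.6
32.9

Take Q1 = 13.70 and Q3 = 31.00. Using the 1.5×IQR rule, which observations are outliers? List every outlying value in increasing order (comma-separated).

-34.3, -33.4, -15.3

IQR = Q3 − Q1 = 31.00 − 13.70 = 17.30.
Lower fence = Q1 − 1.5·IQR = 13.70 − 25.95 = -12.25.
Upper fence = Q3 + 1.5·IQR = 31.00 + 25.95 = 56.95.
-34.3 < -12.25 → outlier.
-33.4 < -12.25 → outlier.
-15.3 < -12.25 → outlier.
All remaining values lie within [-12.25, 56.95].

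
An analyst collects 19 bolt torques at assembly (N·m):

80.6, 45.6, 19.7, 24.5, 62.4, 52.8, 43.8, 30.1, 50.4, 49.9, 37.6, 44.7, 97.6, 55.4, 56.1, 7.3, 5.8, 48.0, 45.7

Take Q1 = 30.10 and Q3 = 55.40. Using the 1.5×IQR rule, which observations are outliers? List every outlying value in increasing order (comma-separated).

97.6

IQR = Q3 − Q1 = 55.40 − 30.10 = 25.30.
Lower fence = Q1 − 1.5·IQR = 30.10 − 37.95 = -7.85.
Upper fence = Q3 + 1.5·IQR = 55.40 + 37.95 = 93.35.
97.6 > 93.35 → outlier.
All remaining values lie within [-7.85, 93.35].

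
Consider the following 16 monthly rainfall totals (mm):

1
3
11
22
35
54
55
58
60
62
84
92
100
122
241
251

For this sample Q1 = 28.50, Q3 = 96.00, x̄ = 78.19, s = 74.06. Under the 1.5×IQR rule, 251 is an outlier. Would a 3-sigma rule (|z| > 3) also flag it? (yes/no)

no

z = (251 − 78.19) / 74.06 = 2.33.
|z| = 2.33 ≤ 3.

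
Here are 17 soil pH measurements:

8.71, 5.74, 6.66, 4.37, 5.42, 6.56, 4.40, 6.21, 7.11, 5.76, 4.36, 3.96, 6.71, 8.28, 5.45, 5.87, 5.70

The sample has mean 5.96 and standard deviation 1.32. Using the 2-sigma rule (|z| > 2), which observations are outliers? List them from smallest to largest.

8.71

Cutoffs at x̄ ± 2s: 5.96 ± 2·1.32 = [3.32, 8.60].
8.71: z = 2.08, |z| > 2 → outlier.
Every other value lies within [3.32, 8.60].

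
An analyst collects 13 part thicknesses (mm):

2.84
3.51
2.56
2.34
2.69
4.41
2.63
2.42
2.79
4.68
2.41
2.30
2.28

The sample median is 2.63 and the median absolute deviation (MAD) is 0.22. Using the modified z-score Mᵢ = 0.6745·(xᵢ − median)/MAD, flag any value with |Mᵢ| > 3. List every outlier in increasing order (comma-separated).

4.41, 4.68

|Mᵢ| > 3 ⇔ |xᵢ − 2.63| > 3·0.22/0.6745 = 0.98.
So outliers lie outside [1.65, 3.61].
4.41: M = 5.46 → outlier.
4.68: M = 6.29 → outlier.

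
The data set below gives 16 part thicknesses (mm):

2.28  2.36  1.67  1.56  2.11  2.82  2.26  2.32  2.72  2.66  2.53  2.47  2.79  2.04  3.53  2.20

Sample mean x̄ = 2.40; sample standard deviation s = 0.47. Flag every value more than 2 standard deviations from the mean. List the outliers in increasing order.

Cutoffs at x̄ ± 2s: 2.40 ± 2·0.47 = [1.46, 3.34].
3.53: z = 2.40, |z| > 2 → outlier.
Every other value lies within [1.46, 3.34].

3.53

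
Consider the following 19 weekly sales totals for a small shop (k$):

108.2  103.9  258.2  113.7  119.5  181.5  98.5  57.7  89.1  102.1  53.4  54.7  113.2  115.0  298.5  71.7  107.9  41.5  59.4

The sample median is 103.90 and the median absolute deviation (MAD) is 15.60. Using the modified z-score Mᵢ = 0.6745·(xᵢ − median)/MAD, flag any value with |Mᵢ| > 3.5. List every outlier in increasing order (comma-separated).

258.2, 298.5

|Mᵢ| > 3.5 ⇔ |xᵢ − 103.90| > 3.5·15.60/0.6745 = 80.95.
So outliers lie outside [22.95, 184.85].
258.2: M = 6.67 → outlier.
298.5: M = 8.41 → outlier.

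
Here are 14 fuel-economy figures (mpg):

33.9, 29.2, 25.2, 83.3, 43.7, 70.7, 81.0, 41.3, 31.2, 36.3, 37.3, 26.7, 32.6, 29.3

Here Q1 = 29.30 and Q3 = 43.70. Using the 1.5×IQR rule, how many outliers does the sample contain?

IQR = 14.40; fences at 29.30 − 21.60 = 7.70 and 43.70 + 21.60 = 65.30.
Outside the cutoffs: 70.7, 81.0, 83.3.

3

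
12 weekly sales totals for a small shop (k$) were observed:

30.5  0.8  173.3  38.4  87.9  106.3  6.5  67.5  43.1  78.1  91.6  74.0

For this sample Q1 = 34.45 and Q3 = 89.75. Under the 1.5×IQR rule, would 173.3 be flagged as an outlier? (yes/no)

IQR = Q3 − Q1 = 89.75 − 34.45 = 55.30.
Lower fence = Q1 − 1.5·IQR = 34.45 − 82.95 = -48.50.
Upper fence = Q3 + 1.5·IQR = 89.75 + 82.95 = 172.70.
173.3 lies above the upper fence.

yes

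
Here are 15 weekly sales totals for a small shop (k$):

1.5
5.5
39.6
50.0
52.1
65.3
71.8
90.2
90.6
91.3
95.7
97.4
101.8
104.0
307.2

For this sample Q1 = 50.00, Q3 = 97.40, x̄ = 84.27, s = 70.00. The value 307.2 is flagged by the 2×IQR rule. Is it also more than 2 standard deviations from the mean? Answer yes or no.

z = (307.2 − 84.27) / 70.00 = 3.18.
|z| = 3.18 > 2.

yes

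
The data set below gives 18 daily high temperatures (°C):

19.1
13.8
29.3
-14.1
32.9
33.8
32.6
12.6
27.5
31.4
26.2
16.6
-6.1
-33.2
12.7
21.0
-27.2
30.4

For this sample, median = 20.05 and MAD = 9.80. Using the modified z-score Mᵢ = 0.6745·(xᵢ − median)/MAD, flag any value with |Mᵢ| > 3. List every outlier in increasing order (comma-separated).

-33.2, -27.2

|Mᵢ| > 3 ⇔ |xᵢ − 20.05| > 3·9.80/0.6745 = 43.59.
So outliers lie outside [-23.54, 63.64].
-33.2: M = -3.67 → outlier.
-27.2: M = -3.25 → outlier.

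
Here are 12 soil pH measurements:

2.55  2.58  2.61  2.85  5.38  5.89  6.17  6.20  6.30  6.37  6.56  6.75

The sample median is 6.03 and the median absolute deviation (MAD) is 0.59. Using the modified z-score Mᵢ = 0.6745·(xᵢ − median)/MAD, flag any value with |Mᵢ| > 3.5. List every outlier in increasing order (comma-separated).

2.55, 2.58, 2.61, 2.85

|Mᵢ| > 3.5 ⇔ |xᵢ − 6.03| > 3.5·0.59/0.6745 = 3.06.
So outliers lie outside [2.97, 9.09].
2.55: M = -3.98 → outlier.
2.58: M = -3.94 → outlier.
2.61: M = -3.91 → outlier.
2.85: M = -3.64 → outlier.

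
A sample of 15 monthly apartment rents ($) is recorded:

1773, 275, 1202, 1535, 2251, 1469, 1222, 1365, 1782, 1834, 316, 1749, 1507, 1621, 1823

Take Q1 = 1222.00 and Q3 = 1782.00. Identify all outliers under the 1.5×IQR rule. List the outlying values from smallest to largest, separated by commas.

275, 316

IQR = Q3 − Q1 = 1782.00 − 1222.00 = 560.00.
Lower fence = Q1 − 1.5·IQR = 1222.00 − 840.00 = 382.00.
Upper fence = Q3 + 1.5·IQR = 1782.00 + 840.00 = 2622.00.
275 < 382.00 → outlier.
316 < 382.00 → outlier.
All remaining values lie within [382.00, 2622.00].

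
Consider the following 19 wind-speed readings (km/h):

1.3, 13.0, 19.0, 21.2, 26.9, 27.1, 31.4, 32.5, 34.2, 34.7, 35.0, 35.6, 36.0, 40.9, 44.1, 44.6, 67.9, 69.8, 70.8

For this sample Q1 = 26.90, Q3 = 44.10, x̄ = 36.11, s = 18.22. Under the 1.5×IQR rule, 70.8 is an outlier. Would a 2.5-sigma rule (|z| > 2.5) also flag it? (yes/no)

z = (70.8 − 36.11) / 18.22 = 1.90.
|z| = 1.90 ≤ 2.5.

no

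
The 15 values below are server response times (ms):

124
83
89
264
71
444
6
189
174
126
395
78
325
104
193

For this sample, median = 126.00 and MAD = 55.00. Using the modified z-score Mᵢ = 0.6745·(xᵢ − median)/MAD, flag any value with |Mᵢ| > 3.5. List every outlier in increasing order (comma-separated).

|Mᵢ| > 3.5 ⇔ |xᵢ − 126.00| > 3.5·55.00/0.6745 = 285.40.
So outliers lie outside [-159.40, 411.40].
444: M = 3.90 → outlier.

444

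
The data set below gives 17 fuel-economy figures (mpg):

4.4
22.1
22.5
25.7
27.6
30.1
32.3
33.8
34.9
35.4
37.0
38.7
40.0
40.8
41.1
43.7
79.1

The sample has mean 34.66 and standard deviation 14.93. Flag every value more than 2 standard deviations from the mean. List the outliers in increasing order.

Cutoffs at x̄ ± 2s: 34.66 ± 2·14.93 = [4.80, 64.52].
4.4: z = -2.03, |z| > 2 → outlier.
79.1: z = 2.98, |z| > 2 → outlier.
Every other value lies within [4.80, 64.52].

4.4, 79.1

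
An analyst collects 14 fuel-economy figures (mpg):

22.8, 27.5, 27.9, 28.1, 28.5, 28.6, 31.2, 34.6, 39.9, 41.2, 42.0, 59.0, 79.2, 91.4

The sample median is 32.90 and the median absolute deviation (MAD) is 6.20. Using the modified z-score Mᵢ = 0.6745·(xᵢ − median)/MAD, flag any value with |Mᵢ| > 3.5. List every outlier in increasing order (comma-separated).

79.2, 91.4

|Mᵢ| > 3.5 ⇔ |xᵢ − 32.90| > 3.5·6.20/0.6745 = 32.17.
So outliers lie outside [0.73, 65.07].
79.2: M = 5.04 → outlier.
91.4: M = 6.36 → outlier.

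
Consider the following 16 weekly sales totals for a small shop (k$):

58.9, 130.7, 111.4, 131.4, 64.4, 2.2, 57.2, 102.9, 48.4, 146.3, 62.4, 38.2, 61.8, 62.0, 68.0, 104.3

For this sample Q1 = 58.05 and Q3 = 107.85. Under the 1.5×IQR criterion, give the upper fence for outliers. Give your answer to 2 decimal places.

182.55

IQR = Q3 − Q1 = 107.85 − 58.05 = 49.80.
Lower fence = Q1 − 1.5·IQR = 58.05 − 74.70 = -16.65.
Upper fence = Q3 + 1.5·IQR = 107.85 + 74.70 = 182.55.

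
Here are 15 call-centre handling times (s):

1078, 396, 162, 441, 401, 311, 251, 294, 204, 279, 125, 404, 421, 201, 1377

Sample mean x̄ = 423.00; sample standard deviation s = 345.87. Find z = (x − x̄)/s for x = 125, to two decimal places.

-0.86

z = (125 − 423.00) / 345.87 = -0.86.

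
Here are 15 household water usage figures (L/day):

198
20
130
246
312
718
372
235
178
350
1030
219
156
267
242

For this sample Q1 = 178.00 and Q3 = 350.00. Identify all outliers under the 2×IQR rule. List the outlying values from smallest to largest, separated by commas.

IQR = Q3 − Q1 = 350.00 − 178.00 = 172.00.
Lower fence = Q1 − 2·IQR = 178.00 − 344.00 = -166.00.
Upper fence = Q3 + 2·IQR = 350.00 + 344.00 = 694.00.
718 > 694.00 → outlier.
1030 > 694.00 → outlier.
All remaining values lie within [-166.00, 694.00].

718, 1030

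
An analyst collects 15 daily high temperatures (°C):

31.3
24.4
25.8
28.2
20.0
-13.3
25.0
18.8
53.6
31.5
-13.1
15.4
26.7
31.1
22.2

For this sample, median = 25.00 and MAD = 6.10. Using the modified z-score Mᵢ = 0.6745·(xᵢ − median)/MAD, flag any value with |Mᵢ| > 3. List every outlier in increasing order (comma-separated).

|Mᵢ| > 3 ⇔ |xᵢ − 25.00| > 3·6.10/0.6745 = 27.13.
So outliers lie outside [-2.13, 52.13].
-13.3: M = -4.23 → outlier.
-13.1: M = -4.21 → outlier.
53.6: M = 3.16 → outlier.

-13.3, -13.1, 53.6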